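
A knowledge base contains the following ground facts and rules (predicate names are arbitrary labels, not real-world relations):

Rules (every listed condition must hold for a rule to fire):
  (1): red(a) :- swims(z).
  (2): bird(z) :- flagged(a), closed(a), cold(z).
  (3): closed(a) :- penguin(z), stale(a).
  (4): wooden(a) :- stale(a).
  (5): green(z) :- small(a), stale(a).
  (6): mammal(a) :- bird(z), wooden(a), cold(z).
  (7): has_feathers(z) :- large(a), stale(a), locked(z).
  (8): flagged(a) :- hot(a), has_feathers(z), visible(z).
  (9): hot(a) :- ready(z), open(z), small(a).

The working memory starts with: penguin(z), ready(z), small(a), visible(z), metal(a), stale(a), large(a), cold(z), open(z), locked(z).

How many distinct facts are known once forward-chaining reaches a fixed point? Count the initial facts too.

18

Round 1 fires (3), (4), (5), (7), (9), giving closed(a), wooden(a), green(z), has_feathers(z), hot(a).
Round 2 fires (8), giving flagged(a).
Round 3 fires (2), giving bird(z).
Round 4 fires (6), giving mammal(a).
Closure: {bird(z), closed(a), cold(z), flagged(a), green(z), has_feathers(z), hot(a), large(a), locked(z), mammal(a), metal(a), open(z), penguin(z), ready(z), small(a), stale(a), visible(z), wooden(a)} — 18 facts.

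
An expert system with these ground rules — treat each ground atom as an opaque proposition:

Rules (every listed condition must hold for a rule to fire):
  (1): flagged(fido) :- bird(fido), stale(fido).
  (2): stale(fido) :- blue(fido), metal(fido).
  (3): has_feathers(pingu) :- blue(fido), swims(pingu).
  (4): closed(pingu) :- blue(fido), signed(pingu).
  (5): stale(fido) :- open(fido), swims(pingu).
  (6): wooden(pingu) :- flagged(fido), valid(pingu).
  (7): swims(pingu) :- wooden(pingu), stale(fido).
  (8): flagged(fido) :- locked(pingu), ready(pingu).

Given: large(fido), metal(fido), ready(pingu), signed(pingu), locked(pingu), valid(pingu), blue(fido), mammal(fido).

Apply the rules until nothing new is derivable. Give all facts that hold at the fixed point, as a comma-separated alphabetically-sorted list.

Round 1: (2) [stale(fido) :- blue(fido), metal(fido).]; (4) [closed(pingu) :- blue(fido), signed(pingu).]; (8) [flagged(fido) :- locked(pingu), ready(pingu).]. Adds stale(fido), closed(pingu), flagged(fido).
Round 2: (6) [wooden(pingu) :- flagged(fido), valid(pingu).]. Adds wooden(pingu).
Round 3: (7) [swims(pingu) :- wooden(pingu), stale(fido).]. Adds swims(pingu).
Round 4: (3) [has_feathers(pingu) :- blue(fido), swims(pingu).]. Adds has_feathers(pingu).

blue(fido), closed(pingu), flagged(fido), has_feathers(pingu), large(fido), locked(pingu), mammal(fido), metal(fido), ready(pingu), signed(pingu), stale(fido), swims(pingu), valid(pingu), wooden(pingu)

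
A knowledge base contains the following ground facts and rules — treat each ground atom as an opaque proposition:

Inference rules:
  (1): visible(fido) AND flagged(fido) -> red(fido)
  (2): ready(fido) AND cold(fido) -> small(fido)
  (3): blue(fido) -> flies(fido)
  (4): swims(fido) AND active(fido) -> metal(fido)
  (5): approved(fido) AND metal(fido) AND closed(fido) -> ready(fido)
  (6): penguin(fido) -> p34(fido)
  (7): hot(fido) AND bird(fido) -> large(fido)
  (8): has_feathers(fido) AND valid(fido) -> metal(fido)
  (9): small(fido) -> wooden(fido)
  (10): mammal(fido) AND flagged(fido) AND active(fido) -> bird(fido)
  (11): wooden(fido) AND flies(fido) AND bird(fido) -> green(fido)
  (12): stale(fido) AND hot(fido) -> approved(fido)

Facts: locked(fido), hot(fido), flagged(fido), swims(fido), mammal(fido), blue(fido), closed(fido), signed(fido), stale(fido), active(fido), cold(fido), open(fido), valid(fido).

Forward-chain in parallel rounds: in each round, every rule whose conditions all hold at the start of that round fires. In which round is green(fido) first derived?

5

Round 1: (3) [blue(fido) -> flies(fido)]; (4) [swims(fido) AND active(fido) -> metal(fido)]; (10) [mammal(fido) AND flagged(fido) AND active(fido) -> bird(fido)]; (12) [stale(fido) AND hot(fido) -> approved(fido)]. Adds flies(fido), metal(fido), bird(fido), approved(fido).
Round 2: (5) [approved(fido) AND metal(fido) AND closed(fido) -> ready(fido)]; (7) [hot(fido) AND bird(fido) -> large(fido)]. Adds ready(fido), large(fido).
Round 3: (2) [ready(fido) AND cold(fido) -> small(fido)]. Adds small(fido).
Round 4: (9) [small(fido) -> wooden(fido)]. Adds wooden(fido).
Round 5: (11) [wooden(fido) AND flies(fido) AND bird(fido) -> green(fido)]. Adds green(fido).
green(fido) first appears in round 5.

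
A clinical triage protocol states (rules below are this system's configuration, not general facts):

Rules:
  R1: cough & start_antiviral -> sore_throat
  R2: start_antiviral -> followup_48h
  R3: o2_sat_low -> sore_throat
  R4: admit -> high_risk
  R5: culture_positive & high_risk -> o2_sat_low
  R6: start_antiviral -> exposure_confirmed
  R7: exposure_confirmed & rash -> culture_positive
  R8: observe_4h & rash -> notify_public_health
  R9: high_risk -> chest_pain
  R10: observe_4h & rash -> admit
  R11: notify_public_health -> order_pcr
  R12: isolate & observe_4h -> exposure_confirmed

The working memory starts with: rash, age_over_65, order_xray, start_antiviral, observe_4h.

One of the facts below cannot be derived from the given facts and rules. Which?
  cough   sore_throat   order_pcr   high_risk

Round 1 — R2, R6, R8, R10, derive followup_48h, exposure_confirmed, notify_public_health, admit.
Round 2 — R4, R7, R11, derive high_risk, culture_positive, order_pcr.
Round 3 — R5, R9, derive o2_sat_low, chest_pain.
Round 4 — R3, derive sore_throat.
Derived: order_pcr (round 2), high_risk (round 2), sore_throat (round 4). cough never appears in any round.

cough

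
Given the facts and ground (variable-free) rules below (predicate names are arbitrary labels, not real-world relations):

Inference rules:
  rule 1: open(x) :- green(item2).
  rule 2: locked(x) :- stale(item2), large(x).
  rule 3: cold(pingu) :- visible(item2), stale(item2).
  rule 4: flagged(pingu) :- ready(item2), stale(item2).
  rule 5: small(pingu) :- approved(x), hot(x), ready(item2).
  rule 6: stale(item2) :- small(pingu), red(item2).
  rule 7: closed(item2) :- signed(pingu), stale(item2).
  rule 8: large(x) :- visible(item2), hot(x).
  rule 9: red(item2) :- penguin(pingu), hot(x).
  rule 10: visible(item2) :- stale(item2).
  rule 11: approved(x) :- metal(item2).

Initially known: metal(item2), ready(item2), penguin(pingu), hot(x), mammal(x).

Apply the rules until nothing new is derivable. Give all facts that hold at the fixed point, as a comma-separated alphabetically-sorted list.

Round 1: rule 9 [red(item2) :- penguin(pingu), hot(x).]; rule 11 [approved(x) :- metal(item2).]. Adds red(item2), approved(x).
Round 2: rule 5 [small(pingu) :- approved(x), hot(x), ready(item2).]. Adds small(pingu).
Round 3: rule 6 [stale(item2) :- small(pingu), red(item2).]. Adds stale(item2).
Round 4: rule 4 [flagged(pingu) :- ready(item2), stale(item2).]; rule 10 [visible(item2) :- stale(item2).]. Adds flagged(pingu), visible(item2).
Round 5: rule 3 [cold(pingu) :- visible(item2), stale(item2).]; rule 8 [large(x) :- visible(item2), hot(x).]. Adds cold(pingu), large(x).
Round 6: rule 2 [locked(x) :- stale(item2), large(x).]. Adds locked(x).

approved(x), cold(pingu), flagged(pingu), hot(x), large(x), locked(x), mammal(x), metal(item2), penguin(pingu), ready(item2), red(item2), small(pingu), stale(item2), visible(item2)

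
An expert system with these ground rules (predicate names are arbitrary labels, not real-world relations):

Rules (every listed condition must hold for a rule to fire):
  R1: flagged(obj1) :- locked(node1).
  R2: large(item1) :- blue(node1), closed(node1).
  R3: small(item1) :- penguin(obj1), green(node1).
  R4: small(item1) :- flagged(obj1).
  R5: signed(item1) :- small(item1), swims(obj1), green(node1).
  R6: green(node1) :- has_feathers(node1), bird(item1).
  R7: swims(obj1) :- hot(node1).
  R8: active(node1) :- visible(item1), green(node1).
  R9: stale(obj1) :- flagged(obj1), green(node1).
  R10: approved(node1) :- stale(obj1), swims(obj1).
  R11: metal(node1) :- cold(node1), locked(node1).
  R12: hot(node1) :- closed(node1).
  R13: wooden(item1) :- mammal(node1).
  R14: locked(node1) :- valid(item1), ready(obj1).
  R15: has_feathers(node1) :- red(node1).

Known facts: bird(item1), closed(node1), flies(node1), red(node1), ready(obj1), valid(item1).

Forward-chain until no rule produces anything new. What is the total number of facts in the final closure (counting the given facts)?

Round 1: R12 [hot(node1) :- closed(node1).]; R14 [locked(node1) :- valid(item1), ready(obj1).]; R15 [has_feathers(node1) :- red(node1).]. New: hot(node1), locked(node1), has_feathers(node1).
Round 2: R1 [flagged(obj1) :- locked(node1).]; R6 [green(node1) :- has_feathers(node1), bird(item1).]; R7 [swims(obj1) :- hot(node1).]. New: flagged(obj1), green(node1), swims(obj1).
Round 3: R4 [small(item1) :- flagged(obj1).]; R9 [stale(obj1) :- flagged(obj1), green(node1).]. New: small(item1), stale(obj1).
Round 4: R5 [signed(item1) :- small(item1), swims(obj1), green(node1).]; R10 [approved(node1) :- stale(obj1), swims(obj1).]. New: signed(item1), approved(node1).
Closure: {approved(node1), bird(item1), closed(node1), flagged(obj1), flies(node1), green(node1), has_feathers(node1), hot(node1), locked(node1), ready(obj1), red(node1), signed(item1), small(item1), stale(obj1), swims(obj1), valid(item1)} — 16 facts.

16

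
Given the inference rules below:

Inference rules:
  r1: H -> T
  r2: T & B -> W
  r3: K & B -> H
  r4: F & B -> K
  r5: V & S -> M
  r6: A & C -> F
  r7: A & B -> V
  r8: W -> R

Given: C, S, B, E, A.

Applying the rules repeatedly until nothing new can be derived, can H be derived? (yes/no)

yes

[1] r6 [A & C -> F]; r7 [A & B -> V]. ⇒ new: F, V.
[2] r4 [F & B -> K]; r5 [V & S -> M]. ⇒ new: K, M.
[3] r3 [K & B -> H]. ⇒ new: H.
[4] r1 [H -> T]. ⇒ new: T.
[5] r2 [T & B -> W]. ⇒ new: W.
[6] r8 [W -> R]. ⇒ new: R.
H appears in round 3, so it is derivable.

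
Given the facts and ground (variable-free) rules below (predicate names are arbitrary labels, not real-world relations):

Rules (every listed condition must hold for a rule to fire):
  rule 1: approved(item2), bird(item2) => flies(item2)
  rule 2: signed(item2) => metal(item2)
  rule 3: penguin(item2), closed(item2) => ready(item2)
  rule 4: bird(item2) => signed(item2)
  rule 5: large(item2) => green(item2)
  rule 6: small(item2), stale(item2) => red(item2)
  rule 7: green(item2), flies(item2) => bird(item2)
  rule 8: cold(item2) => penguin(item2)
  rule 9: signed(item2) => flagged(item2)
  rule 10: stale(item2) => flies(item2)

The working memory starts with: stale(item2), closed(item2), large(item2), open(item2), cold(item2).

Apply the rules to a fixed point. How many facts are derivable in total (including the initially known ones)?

13

Round 1: rule 5 [large(item2) => green(item2)]; rule 8 [cold(item2) => penguin(item2)]; rule 10 [stale(item2) => flies(item2)]. New: green(item2), penguin(item2), flies(item2).
Round 2: rule 3 [penguin(item2), closed(item2) => ready(item2)]; rule 7 [green(item2), flies(item2) => bird(item2)]. New: ready(item2), bird(item2).
Round 3: rule 4 [bird(item2) => signed(item2)]. New: signed(item2).
Round 4: rule 2 [signed(item2) => metal(item2)]; rule 9 [signed(item2) => flagged(item2)]. New: metal(item2), flagged(item2).
Closure: {bird(item2), closed(item2), cold(item2), flagged(item2), flies(item2), green(item2), large(item2), metal(item2), open(item2), penguin(item2), ready(item2), signed(item2), stale(item2)} — 13 facts.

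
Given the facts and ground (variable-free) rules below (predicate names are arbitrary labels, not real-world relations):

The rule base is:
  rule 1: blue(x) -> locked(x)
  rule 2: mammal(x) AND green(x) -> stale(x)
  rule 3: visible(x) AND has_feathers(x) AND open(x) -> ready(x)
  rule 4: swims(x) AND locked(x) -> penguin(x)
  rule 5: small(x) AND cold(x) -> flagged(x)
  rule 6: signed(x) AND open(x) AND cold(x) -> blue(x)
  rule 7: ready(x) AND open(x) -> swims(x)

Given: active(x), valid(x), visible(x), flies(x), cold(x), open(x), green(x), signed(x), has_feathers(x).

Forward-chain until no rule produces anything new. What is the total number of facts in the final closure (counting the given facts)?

[1] rule 3 [visible(x) AND has_feathers(x) AND open(x) -> ready(x)]; rule 6 [signed(x) AND open(x) AND cold(x) -> blue(x)]. ⇒ new: ready(x), blue(x).
[2] rule 1 [blue(x) -> locked(x)]; rule 7 [ready(x) AND open(x) -> swims(x)]. ⇒ new: locked(x), swims(x).
[3] rule 4 [swims(x) AND locked(x) -> penguin(x)]. ⇒ new: penguin(x).
Closure: {active(x), blue(x), cold(x), flies(x), green(x), has_feathers(x), locked(x), open(x), penguin(x), ready(x), signed(x), swims(x), valid(x), visible(x)} — 14 facts.

14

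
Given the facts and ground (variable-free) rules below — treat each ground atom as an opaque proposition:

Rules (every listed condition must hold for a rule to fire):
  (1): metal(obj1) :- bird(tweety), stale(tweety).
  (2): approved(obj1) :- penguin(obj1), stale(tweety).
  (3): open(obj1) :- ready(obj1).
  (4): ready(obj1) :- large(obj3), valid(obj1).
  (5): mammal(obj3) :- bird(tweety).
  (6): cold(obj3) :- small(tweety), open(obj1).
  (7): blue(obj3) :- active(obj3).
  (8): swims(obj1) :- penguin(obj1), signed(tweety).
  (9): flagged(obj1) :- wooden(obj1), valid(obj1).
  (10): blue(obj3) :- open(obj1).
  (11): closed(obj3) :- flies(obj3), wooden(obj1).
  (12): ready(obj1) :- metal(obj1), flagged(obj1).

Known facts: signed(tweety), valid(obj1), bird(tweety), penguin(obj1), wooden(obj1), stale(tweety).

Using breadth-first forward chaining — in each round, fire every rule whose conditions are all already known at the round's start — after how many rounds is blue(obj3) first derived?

Round 1: (1) [metal(obj1) :- bird(tweety), stale(tweety).]; (2) [approved(obj1) :- penguin(obj1), stale(tweety).]; (5) [mammal(obj3) :- bird(tweety).]; (8) [swims(obj1) :- penguin(obj1), signed(tweety).]; (9) [flagged(obj1) :- wooden(obj1), valid(obj1).]. Adds metal(obj1), approved(obj1), mammal(obj3), swims(obj1), flagged(obj1).
Round 2: (12) [ready(obj1) :- metal(obj1), flagged(obj1).]. Adds ready(obj1).
Round 3: (3) [open(obj1) :- ready(obj1).]. Adds open(obj1).
Round 4: (10) [blue(obj3) :- open(obj1).]. Adds blue(obj3).
blue(obj3) first appears in round 4.

4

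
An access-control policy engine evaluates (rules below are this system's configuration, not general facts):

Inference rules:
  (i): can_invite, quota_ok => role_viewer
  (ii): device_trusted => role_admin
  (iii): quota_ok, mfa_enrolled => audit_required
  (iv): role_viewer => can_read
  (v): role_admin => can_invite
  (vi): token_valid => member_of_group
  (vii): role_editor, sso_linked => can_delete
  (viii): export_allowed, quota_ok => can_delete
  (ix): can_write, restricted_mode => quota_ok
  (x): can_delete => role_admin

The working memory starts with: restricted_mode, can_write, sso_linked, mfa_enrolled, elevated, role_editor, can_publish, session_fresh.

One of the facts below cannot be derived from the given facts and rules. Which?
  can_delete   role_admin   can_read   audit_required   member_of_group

Round 1: (vii) [role_editor, sso_linked => can_delete]; (ix) [can_write, restricted_mode => quota_ok]. Adds can_delete, quota_ok.
Round 2: (iii) [quota_ok, mfa_enrolled => audit_required]; (x) [can_delete => role_admin]. Adds audit_required, role_admin.
Round 3: (v) [role_admin => can_invite]. Adds can_invite.
Round 4: (i) [can_invite, quota_ok => role_viewer]. Adds role_viewer.
Round 5: (iv) [role_viewer => can_read]. Adds can_read.
Derived: can_read (round 5), can_delete (round 1), role_admin (round 2), audit_required (round 2). member_of_group never appears in any round.

member_of_group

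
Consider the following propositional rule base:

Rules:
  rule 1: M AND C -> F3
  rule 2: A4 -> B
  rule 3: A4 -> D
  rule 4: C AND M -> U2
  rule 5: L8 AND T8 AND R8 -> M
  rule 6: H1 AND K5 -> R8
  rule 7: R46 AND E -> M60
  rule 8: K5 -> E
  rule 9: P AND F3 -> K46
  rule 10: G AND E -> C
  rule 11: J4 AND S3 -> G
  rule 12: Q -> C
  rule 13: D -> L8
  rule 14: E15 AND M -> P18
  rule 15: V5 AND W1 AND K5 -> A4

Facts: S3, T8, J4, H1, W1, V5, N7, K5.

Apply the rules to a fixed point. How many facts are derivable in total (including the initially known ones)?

19

Round 1: rule 6 [H1 AND K5 -> R8]; rule 8 [K5 -> E]; rule 11 [J4 AND S3 -> G]; rule 15 [V5 AND W1 AND K5 -> A4]. Adds R8, E, G, A4.
Round 2: rule 2 [A4 -> B]; rule 3 [A4 -> D]; rule 10 [G AND E -> C]. Adds B, D, C.
Round 3: rule 13 [D -> L8]. Adds L8.
Round 4: rule 5 [L8 AND T8 AND R8 -> M]. Adds M.
Round 5: rule 1 [M AND C -> F3]; rule 4 [C AND M -> U2]. Adds F3, U2.
Closure: {A4, B, C, D, E, F3, G, H1, J4, K5, L8, M, N7, R8, S3, T8, U2, V5, W1} — 19 facts.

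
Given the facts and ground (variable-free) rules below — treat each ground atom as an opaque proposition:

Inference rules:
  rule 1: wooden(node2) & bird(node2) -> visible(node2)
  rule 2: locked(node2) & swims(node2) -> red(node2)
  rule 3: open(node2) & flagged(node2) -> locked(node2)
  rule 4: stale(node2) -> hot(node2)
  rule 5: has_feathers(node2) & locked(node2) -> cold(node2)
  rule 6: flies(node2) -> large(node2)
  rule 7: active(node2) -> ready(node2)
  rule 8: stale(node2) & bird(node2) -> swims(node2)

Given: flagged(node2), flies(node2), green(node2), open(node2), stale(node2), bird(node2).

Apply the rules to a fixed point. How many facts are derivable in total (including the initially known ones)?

Round 1 — rule 3, rule 4, rule 6, rule 8, derive locked(node2), hot(node2), large(node2), swims(node2).
Round 2 — rule 2, derive red(node2).
Closure: {bird(node2), flagged(node2), flies(node2), green(node2), hot(node2), large(node2), locked(node2), open(node2), red(node2), stale(node2), swims(node2)} — 11 facts.

11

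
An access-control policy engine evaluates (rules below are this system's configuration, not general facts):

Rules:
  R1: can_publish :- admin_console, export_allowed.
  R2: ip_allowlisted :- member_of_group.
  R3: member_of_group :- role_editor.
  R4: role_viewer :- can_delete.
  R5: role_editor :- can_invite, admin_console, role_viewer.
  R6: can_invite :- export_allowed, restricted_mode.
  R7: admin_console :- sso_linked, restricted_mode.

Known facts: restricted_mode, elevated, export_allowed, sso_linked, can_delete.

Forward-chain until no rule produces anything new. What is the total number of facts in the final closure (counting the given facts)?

Round 1 fires R4, R6, R7, giving role_viewer, can_invite, admin_console.
Round 2 fires R1, R5, giving can_publish, role_editor.
Round 3 fires R3, giving member_of_group.
Round 4 fires R2, giving ip_allowlisted.
Closure: {admin_console, can_delete, can_invite, can_publish, elevated, export_allowed, ip_allowlisted, member_of_group, restricted_mode, role_editor, role_viewer, sso_linked} — 12 facts.

12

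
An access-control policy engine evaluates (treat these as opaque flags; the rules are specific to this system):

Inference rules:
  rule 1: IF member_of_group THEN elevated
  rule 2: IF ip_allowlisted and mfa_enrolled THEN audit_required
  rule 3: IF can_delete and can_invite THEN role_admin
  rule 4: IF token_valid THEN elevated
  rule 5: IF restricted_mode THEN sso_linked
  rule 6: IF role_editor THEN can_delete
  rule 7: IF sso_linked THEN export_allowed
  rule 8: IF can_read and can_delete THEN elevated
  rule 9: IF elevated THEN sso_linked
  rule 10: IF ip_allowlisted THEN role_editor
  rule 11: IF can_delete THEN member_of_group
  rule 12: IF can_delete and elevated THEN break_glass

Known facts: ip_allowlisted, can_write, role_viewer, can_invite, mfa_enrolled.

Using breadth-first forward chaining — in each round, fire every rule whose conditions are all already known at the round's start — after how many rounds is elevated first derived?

Round 1: rule 2 [IF ip_allowlisted and mfa_enrolled THEN audit_required]; rule 10 [IF ip_allowlisted THEN role_editor]. Adds audit_required, role_editor.
Round 2: rule 6 [IF role_editor THEN can_delete]. Adds can_delete.
Round 3: rule 3 [IF can_delete and can_invite THEN role_admin]; rule 11 [IF can_delete THEN member_of_group]. Adds role_admin, member_of_group.
Round 4: rule 1 [IF member_of_group THEN elevated]. Adds elevated.
elevated first appears in round 4.

4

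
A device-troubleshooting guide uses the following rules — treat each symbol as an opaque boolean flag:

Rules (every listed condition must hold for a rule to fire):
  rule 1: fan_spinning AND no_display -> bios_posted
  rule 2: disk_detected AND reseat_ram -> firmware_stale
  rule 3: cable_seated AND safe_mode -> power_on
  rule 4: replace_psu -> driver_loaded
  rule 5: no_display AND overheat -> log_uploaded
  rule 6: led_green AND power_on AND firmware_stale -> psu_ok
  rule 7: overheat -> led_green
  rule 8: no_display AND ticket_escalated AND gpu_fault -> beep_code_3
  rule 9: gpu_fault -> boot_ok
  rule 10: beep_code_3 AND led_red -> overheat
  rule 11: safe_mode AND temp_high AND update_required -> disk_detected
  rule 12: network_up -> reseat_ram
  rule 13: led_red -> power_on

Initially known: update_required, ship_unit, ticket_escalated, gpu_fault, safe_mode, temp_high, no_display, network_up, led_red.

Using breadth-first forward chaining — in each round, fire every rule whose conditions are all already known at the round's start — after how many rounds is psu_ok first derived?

4

Round 1: rule 8 [no_display AND ticket_escalated AND gpu_fault -> beep_code_3]; rule 9 [gpu_fault -> boot_ok]; rule 11 [safe_mode AND temp_high AND update_required -> disk_detected]; rule 12 [network_up -> reseat_ram]; rule 13 [led_red -> power_on]. New: beep_code_3, boot_ok, disk_detected, reseat_ram, power_on.
Round 2: rule 2 [disk_detected AND reseat_ram -> firmware_stale]; rule 10 [beep_code_3 AND led_red -> overheat]. New: firmware_stale, overheat.
Round 3: rule 5 [no_display AND overheat -> log_uploaded]; rule 7 [overheat -> led_green]. New: log_uploaded, led_green.
Round 4: rule 6 [led_green AND power_on AND firmware_stale -> psu_ok]. New: psu_ok.
psu_ok first appears in round 4.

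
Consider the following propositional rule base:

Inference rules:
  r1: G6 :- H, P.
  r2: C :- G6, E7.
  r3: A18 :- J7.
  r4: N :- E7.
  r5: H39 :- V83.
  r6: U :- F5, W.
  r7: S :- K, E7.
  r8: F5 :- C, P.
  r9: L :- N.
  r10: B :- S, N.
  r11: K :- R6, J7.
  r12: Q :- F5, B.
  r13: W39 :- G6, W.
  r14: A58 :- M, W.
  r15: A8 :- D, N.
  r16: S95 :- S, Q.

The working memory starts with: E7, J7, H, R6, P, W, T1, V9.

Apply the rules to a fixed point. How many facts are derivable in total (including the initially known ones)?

21

Round 1: r1 [G6 :- H, P.]; r3 [A18 :- J7.]; r4 [N :- E7.]; r11 [K :- R6, J7.]. New: G6, A18, N, K.
Round 2: r2 [C :- G6, E7.]; r7 [S :- K, E7.]; r9 [L :- N.]; r13 [W39 :- G6, W.]. New: C, S, L, W39.
Round 3: r8 [F5 :- C, P.]; r10 [B :- S, N.]. New: F5, B.
Round 4: r6 [U :- F5, W.]; r12 [Q :- F5, B.]. New: U, Q.
Round 5: r16 [S95 :- S, Q.]. New: S95.
Closure: {A18, B, C, E7, F5, G6, H, J7, K, L, N, P, Q, R6, S, S95, T1, U, V9, W, W39} — 21 facts.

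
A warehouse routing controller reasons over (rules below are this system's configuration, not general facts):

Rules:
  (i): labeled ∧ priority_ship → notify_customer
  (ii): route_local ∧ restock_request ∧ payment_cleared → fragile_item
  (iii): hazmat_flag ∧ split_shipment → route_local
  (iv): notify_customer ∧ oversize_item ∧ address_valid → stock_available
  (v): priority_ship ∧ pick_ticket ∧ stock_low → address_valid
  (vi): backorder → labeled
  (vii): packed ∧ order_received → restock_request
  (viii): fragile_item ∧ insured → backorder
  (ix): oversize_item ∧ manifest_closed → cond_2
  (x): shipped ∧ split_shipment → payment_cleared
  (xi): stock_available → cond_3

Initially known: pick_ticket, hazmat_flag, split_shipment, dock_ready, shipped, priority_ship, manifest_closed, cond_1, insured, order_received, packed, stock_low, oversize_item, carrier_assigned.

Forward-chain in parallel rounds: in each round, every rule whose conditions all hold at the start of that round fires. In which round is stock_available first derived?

Round 1 — (iii), (v), (vii), (ix), (x), derive route_local, address_valid, restock_request, cond_2, payment_cleared.
Round 2 — (ii), derive fragile_item.
Round 3 — (viii), derive backorder.
Round 4 — (vi), derive labeled.
Round 5 — (i), derive notify_customer.
Round 6 — (iv), derive stock_available.
stock_available first appears in round 6.

6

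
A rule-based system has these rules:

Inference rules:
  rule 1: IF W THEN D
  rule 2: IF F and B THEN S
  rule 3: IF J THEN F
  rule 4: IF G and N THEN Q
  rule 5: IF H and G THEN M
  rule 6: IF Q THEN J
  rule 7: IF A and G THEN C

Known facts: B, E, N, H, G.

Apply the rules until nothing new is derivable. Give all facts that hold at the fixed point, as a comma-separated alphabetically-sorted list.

Round 1: rule 4 [IF G and N THEN Q]; rule 5 [IF H and G THEN M]. Adds Q, M.
Round 2: rule 6 [IF Q THEN J]. Adds J.
Round 3: rule 3 [IF J THEN F]. Adds F.
Round 4: rule 2 [IF F and B THEN S]. Adds S.

B, E, F, G, H, J, M, N, Q, S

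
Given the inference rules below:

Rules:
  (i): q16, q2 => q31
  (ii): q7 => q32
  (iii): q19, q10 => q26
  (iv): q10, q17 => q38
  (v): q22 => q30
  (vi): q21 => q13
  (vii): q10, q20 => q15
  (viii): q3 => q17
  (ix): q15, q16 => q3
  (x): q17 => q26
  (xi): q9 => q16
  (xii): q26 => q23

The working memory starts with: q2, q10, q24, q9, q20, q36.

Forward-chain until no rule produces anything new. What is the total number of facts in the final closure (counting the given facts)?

Round 1: (vii) [q10, q20 => q15]; (xi) [q9 => q16]. New: q15, q16.
Round 2: (i) [q16, q2 => q31]; (ix) [q15, q16 => q3]. New: q31, q3.
Round 3: (viii) [q3 => q17]. New: q17.
Round 4: (iv) [q10, q17 => q38]; (x) [q17 => q26]. New: q38, q26.
Round 5: (xii) [q26 => q23]. New: q23.
Closure: {q10, q15, q16, q17, q2, q20, q23, q24, q26, q3, q31, q36, q38, q9} — 14 facts.

14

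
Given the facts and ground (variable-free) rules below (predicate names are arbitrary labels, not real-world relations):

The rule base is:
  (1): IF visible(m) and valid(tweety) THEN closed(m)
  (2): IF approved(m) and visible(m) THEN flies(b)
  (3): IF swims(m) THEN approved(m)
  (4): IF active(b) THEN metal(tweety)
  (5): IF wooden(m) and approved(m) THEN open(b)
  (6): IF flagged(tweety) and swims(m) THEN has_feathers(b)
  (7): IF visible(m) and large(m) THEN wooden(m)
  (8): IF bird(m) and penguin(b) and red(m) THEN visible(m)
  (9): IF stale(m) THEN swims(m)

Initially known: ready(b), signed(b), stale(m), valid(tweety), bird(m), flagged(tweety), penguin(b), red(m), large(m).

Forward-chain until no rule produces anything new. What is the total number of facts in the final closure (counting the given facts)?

Round 1: (8) [IF bird(m) and penguin(b) and red(m) THEN visible(m)]; (9) [IF stale(m) THEN swims(m)]. Adds visible(m), swims(m).
Round 2: (1) [IF visible(m) and valid(tweety) THEN closed(m)]; (3) [IF swims(m) THEN approved(m)]; (6) [IF flagged(tweety) and swims(m) THEN has_feathers(b)]; (7) [IF visible(m) and large(m) THEN wooden(m)]. Adds closed(m), approved(m), has_feathers(b), wooden(m).
Round 3: (2) [IF approved(m) and visible(m) THEN flies(b)]; (5) [IF wooden(m) and approved(m) THEN open(b)]. Adds flies(b), open(b).
Closure: {approved(m), bird(m), closed(m), flagged(tweety), flies(b), has_feathers(b), large(m), open(b), penguin(b), ready(b), red(m), signed(b), stale(m), swims(m), valid(tweety), visible(m), wooden(m)} — 17 facts.

17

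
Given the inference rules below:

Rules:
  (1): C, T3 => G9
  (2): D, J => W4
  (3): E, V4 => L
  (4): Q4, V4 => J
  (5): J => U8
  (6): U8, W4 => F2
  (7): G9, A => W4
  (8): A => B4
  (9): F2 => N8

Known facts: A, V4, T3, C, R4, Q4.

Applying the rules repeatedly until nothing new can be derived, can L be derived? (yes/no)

no

Round 1 fires (1), (4), (8), giving G9, J, B4.
Round 2 fires (5), (7), giving U8, W4.
Round 3 fires (6), giving F2.
Round 4 fires (9), giving N8.
Fixed point reached. L is concluded only by (3); (3) needs E (never derived).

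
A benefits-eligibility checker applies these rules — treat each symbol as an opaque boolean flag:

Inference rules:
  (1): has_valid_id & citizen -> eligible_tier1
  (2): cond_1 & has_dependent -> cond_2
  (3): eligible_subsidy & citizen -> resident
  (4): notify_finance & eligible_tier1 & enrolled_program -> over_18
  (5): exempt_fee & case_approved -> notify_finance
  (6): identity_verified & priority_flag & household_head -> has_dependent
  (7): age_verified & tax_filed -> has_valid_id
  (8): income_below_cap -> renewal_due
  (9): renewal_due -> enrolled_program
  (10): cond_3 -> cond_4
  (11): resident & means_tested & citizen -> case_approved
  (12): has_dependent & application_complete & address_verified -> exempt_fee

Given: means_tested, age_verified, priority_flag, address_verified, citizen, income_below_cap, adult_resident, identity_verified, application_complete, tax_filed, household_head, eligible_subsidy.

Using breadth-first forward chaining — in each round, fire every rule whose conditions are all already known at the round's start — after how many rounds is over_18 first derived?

4

Round 1 fires (3), (6), (7), (8), giving resident, has_dependent, has_valid_id, renewal_due.
Round 2 fires (1), (9), (11), (12), giving eligible_tier1, enrolled_program, case_approved, exempt_fee.
Round 3 fires (5), giving notify_finance.
Round 4 fires (4), giving over_18.
over_18 first appears in round 4.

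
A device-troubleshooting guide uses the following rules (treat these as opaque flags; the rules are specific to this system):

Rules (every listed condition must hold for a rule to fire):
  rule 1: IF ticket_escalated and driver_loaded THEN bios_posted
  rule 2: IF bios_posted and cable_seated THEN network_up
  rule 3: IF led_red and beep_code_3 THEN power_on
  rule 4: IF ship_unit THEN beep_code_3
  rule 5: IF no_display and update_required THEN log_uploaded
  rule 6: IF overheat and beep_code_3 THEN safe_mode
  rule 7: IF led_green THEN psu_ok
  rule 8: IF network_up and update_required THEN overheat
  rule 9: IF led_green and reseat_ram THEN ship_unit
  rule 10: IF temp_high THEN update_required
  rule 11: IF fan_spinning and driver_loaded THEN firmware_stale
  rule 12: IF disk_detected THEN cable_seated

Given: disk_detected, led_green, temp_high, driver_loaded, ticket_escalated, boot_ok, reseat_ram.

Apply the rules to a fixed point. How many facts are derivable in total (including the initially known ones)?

16

Round 1 — rule 1, rule 7, rule 9, rule 10, rule 12, derive bios_posted, psu_ok, ship_unit, update_required, cable_seated.
Round 2 — rule 2, rule 4, derive network_up, beep_code_3.
Round 3 — rule 8, derive overheat.
Round 4 — rule 6, derive safe_mode.
Closure: {beep_code_3, bios_posted, boot_ok, cable_seated, disk_detected, driver_loaded, led_green, network_up, overheat, psu_ok, reseat_ram, safe_mode, ship_unit, temp_high, ticket_escalated, update_required} — 16 facts.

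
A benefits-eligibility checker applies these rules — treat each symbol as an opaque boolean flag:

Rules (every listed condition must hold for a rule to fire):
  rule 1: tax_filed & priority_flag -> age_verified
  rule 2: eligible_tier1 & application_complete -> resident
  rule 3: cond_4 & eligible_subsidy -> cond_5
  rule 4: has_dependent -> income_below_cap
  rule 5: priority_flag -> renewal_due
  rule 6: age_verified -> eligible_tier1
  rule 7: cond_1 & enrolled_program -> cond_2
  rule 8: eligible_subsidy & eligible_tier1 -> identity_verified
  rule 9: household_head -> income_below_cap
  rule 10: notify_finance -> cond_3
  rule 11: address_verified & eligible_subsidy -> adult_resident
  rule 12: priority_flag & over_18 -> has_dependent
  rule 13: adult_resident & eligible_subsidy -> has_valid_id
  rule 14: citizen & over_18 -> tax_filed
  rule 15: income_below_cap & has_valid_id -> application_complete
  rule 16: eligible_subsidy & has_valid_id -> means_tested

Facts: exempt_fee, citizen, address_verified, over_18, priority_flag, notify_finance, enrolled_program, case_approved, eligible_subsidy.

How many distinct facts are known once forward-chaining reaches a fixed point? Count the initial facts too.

Round 1: rule 5 [priority_flag -> renewal_due]; rule 10 [notify_finance -> cond_3]; rule 11 [address_verified & eligible_subsidy -> adult_resident]; rule 12 [priority_flag & over_18 -> has_dependent]; rule 14 [citizen & over_18 -> tax_filed]. Adds renewal_due, cond_3, adult_resident, has_dependent, tax_filed.
Round 2: rule 1 [tax_filed & priority_flag -> age_verified]; rule 4 [has_dependent -> income_below_cap]; rule 13 [adult_resident & eligible_subsidy -> has_valid_id]. Adds age_verified, income_below_cap, has_valid_id.
Round 3: rule 6 [age_verified -> eligible_tier1]; rule 15 [income_below_cap & has_valid_id -> application_complete]; rule 16 [eligible_subsidy & has_valid_id -> means_tested]. Adds eligible_tier1, application_complete, means_tested.
Round 4: rule 2 [eligible_tier1 & application_complete -> resident]; rule 8 [eligible_subsidy & eligible_tier1 -> identity_verified]. Adds resident, identity_verified.
Closure: {address_verified, adult_resident, age_verified, application_complete, case_approved, citizen, cond_3, eligible_subsidy, eligible_tier1, enrolled_program, exempt_fee, has_dependent, has_valid_id, identity_verified, income_below_cap, means_tested, notify_finance, over_18, priority_flag, renewal_due, resident, tax_filed} — 22 facts.

22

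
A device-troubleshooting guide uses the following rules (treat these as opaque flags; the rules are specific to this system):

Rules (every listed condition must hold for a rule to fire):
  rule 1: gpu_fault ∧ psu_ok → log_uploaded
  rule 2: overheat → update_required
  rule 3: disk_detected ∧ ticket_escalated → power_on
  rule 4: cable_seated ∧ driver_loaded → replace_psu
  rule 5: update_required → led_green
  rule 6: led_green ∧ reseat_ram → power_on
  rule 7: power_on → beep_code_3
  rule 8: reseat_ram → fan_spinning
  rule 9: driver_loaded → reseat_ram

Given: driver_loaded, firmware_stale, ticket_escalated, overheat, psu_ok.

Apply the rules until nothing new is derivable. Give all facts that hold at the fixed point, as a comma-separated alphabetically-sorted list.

beep_code_3, driver_loaded, fan_spinning, firmware_stale, led_green, overheat, power_on, psu_ok, reseat_ram, ticket_escalated, update_required

Round 1: rule 2 [overheat → update_required]; rule 9 [driver_loaded → reseat_ram]. New: update_required, reseat_ram.
Round 2: rule 5 [update_required → led_green]; rule 8 [reseat_ram → fan_spinning]. New: led_green, fan_spinning.
Round 3: rule 6 [led_green ∧ reseat_ram → power_on]. New: power_on.
Round 4: rule 7 [power_on → beep_code_3]. New: beep_code_3.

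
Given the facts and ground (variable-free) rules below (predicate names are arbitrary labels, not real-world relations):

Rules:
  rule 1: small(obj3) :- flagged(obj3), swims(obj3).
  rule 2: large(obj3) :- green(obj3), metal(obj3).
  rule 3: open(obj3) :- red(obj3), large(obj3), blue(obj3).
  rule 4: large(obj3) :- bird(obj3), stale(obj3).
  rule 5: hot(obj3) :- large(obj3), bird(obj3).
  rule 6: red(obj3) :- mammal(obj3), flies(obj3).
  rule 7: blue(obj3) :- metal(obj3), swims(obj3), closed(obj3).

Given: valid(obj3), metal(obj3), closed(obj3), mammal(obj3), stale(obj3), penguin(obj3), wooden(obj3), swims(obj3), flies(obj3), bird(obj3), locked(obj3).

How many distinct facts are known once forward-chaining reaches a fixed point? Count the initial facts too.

[1] rule 4 [large(obj3) :- bird(obj3), stale(obj3).]; rule 6 [red(obj3) :- mammal(obj3), flies(obj3).]; rule 7 [blue(obj3) :- metal(obj3), swims(obj3), closed(obj3).]. ⇒ new: large(obj3), red(obj3), blue(obj3).
[2] rule 3 [open(obj3) :- red(obj3), large(obj3), blue(obj3).]; rule 5 [hot(obj3) :- large(obj3), bird(obj3).]. ⇒ new: open(obj3), hot(obj3).
Closure: {bird(obj3), blue(obj3), closed(obj3), flies(obj3), hot(obj3), large(obj3), locked(obj3), mammal(obj3), metal(obj3), open(obj3), penguin(obj3), red(obj3), stale(obj3), swims(obj3), valid(obj3), wooden(obj3)} — 16 facts.

16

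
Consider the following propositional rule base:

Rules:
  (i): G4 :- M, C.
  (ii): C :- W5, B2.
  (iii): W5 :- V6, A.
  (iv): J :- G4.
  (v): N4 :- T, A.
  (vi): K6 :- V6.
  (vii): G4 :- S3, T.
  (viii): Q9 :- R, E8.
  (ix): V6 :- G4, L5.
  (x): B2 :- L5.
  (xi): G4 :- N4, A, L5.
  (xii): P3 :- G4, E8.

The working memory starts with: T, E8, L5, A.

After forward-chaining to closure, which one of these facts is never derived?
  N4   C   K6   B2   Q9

Round 1 — (v), (x), derive N4, B2.
Round 2 — (xi), derive G4.
Round 3 — (iv), (ix), (xii), derive J, V6, P3.
Round 4 — (iii), (vi), derive W5, K6.
Round 5 — (ii), derive C.
Derived: K6 (round 4), C (round 5), B2 (round 1), N4 (round 1). Q9 never appears in any round.

Q9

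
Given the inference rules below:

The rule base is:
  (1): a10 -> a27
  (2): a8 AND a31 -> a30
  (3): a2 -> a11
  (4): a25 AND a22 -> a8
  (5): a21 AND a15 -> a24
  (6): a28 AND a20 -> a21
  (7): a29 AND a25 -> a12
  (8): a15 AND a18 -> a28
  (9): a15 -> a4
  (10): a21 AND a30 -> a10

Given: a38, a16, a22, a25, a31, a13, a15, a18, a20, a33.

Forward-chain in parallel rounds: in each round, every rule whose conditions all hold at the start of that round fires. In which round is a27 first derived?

4

Round 1: (4) [a25 AND a22 -> a8]; (8) [a15 AND a18 -> a28]; (9) [a15 -> a4]. Adds a8, a28, a4.
Round 2: (2) [a8 AND a31 -> a30]; (6) [a28 AND a20 -> a21]. Adds a30, a21.
Round 3: (5) [a21 AND a15 -> a24]; (10) [a21 AND a30 -> a10]. Adds a24, a10.
Round 4: (1) [a10 -> a27]. Adds a27.
a27 first appears in round 4.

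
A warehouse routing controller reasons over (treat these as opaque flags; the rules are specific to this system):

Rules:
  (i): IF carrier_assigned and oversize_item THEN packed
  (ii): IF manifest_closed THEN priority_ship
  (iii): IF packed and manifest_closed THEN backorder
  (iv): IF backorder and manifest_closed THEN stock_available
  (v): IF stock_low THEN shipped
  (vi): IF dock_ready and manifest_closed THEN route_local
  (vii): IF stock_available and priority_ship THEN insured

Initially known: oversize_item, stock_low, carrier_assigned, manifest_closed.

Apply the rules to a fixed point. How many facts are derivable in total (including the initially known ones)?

[1] (i) [IF carrier_assigned and oversize_item THEN packed]; (ii) [IF manifest_closed THEN priority_ship]; (v) [IF stock_low THEN shipped]. ⇒ new: packed, priority_ship, shipped.
[2] (iii) [IF packed and manifest_closed THEN backorder]. ⇒ new: backorder.
[3] (iv) [IF backorder and manifest_closed THEN stock_available]. ⇒ new: stock_available.
[4] (vii) [IF stock_available and priority_ship THEN insured]. ⇒ new: insured.
Closure: {backorder, carrier_assigned, insured, manifest_closed, oversize_item, packed, priority_ship, shipped, stock_available, stock_low} — 10 facts.

10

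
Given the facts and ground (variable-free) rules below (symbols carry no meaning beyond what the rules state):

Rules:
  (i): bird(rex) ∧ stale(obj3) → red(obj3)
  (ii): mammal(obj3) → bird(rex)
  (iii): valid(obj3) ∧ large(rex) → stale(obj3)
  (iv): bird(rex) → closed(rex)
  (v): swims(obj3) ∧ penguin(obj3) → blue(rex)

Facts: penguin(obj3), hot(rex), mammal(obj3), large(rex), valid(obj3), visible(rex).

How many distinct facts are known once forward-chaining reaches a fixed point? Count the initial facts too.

10

Round 1: (ii) [mammal(obj3) → bird(rex)]; (iii) [valid(obj3) ∧ large(rex) → stale(obj3)]. Adds bird(rex), stale(obj3).
Round 2: (i) [bird(rex) ∧ stale(obj3) → red(obj3)]; (iv) [bird(rex) → closed(rex)]. Adds red(obj3), closed(rex).
Closure: {bird(rex), closed(rex), hot(rex), large(rex), mammal(obj3), penguin(obj3), red(obj3), stale(obj3), valid(obj3), visible(rex)} — 10 facts.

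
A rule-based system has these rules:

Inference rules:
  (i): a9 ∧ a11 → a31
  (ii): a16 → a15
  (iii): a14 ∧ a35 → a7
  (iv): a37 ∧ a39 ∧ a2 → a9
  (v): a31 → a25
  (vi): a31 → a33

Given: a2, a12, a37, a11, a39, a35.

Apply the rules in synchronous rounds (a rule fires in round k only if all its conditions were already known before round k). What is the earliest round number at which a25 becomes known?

Round 1 — (iv), derive a9.
Round 2 — (i), derive a31.
Round 3 — (v), (vi), derive a25, a33.
a25 first appears in round 3.

3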